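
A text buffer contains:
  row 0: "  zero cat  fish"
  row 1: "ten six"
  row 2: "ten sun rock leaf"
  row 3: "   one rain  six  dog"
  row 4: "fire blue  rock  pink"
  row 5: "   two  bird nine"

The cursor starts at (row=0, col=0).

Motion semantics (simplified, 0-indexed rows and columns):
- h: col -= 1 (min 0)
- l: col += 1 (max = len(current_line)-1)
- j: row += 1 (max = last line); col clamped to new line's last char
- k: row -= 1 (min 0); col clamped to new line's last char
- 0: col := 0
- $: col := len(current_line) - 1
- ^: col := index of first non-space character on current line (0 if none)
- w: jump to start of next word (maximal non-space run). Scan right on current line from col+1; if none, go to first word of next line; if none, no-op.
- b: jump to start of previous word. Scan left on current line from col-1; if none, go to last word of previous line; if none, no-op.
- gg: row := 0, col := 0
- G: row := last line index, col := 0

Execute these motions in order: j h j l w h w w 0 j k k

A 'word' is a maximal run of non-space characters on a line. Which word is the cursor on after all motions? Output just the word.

Answer: ten

Derivation:
After 1 (j): row=1 col=0 char='t'
After 2 (h): row=1 col=0 char='t'
After 3 (j): row=2 col=0 char='t'
After 4 (l): row=2 col=1 char='e'
After 5 (w): row=2 col=4 char='s'
After 6 (h): row=2 col=3 char='_'
After 7 (w): row=2 col=4 char='s'
After 8 (w): row=2 col=8 char='r'
After 9 (0): row=2 col=0 char='t'
After 10 (j): row=3 col=0 char='_'
After 11 (k): row=2 col=0 char='t'
After 12 (k): row=1 col=0 char='t'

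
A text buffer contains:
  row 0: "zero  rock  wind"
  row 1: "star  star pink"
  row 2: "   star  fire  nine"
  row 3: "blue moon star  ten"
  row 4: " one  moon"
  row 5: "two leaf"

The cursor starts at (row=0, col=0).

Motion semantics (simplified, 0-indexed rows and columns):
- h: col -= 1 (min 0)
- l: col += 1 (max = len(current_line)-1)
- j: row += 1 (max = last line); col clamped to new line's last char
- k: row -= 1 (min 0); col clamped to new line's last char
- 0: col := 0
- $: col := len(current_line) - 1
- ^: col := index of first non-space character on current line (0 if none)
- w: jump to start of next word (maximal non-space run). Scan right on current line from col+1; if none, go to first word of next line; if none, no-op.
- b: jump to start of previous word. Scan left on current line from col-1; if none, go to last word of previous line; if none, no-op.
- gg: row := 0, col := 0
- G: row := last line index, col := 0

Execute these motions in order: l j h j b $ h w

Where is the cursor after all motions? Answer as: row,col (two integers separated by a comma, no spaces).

After 1 (l): row=0 col=1 char='e'
After 2 (j): row=1 col=1 char='t'
After 3 (h): row=1 col=0 char='s'
After 4 (j): row=2 col=0 char='_'
After 5 (b): row=1 col=11 char='p'
After 6 ($): row=1 col=14 char='k'
After 7 (h): row=1 col=13 char='n'
After 8 (w): row=2 col=3 char='s'

Answer: 2,3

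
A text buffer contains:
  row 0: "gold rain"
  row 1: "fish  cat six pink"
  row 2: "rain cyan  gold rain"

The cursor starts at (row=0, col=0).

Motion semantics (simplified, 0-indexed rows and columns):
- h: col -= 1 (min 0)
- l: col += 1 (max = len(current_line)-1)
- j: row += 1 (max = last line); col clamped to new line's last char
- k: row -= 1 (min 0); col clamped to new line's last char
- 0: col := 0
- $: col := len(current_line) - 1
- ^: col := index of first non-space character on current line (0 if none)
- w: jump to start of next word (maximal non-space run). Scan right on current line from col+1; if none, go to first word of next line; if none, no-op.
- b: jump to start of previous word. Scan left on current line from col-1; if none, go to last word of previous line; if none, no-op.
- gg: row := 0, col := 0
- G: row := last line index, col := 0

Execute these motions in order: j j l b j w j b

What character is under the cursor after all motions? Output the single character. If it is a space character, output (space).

After 1 (j): row=1 col=0 char='f'
After 2 (j): row=2 col=0 char='r'
After 3 (l): row=2 col=1 char='a'
After 4 (b): row=2 col=0 char='r'
After 5 (j): row=2 col=0 char='r'
After 6 (w): row=2 col=5 char='c'
After 7 (j): row=2 col=5 char='c'
After 8 (b): row=2 col=0 char='r'

Answer: r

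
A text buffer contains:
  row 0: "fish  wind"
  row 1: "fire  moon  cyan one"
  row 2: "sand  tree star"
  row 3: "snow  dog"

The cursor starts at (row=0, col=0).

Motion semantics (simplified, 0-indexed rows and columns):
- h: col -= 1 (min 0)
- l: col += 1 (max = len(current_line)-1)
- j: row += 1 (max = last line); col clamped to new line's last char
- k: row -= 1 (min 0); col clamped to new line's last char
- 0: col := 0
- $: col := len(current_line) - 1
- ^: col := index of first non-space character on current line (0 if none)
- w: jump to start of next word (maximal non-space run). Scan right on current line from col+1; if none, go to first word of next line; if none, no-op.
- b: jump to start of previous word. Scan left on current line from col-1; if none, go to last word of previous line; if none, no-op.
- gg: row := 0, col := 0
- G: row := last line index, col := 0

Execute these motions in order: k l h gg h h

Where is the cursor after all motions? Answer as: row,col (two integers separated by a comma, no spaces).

Answer: 0,0

Derivation:
After 1 (k): row=0 col=0 char='f'
After 2 (l): row=0 col=1 char='i'
After 3 (h): row=0 col=0 char='f'
After 4 (gg): row=0 col=0 char='f'
After 5 (h): row=0 col=0 char='f'
After 6 (h): row=0 col=0 char='f'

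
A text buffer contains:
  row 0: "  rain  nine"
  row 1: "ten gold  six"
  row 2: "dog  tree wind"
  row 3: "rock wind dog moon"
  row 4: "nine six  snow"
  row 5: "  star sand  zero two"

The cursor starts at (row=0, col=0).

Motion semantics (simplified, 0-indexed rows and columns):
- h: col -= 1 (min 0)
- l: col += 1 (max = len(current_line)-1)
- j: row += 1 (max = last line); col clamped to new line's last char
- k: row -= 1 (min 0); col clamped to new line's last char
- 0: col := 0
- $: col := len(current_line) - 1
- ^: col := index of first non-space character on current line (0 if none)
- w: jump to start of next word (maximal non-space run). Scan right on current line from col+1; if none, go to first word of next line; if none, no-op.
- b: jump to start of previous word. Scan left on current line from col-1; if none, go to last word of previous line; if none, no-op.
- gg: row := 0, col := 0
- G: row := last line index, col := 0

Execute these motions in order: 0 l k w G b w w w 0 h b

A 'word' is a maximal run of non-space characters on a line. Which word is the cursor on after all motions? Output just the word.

Answer: snow

Derivation:
After 1 (0): row=0 col=0 char='_'
After 2 (l): row=0 col=1 char='_'
After 3 (k): row=0 col=1 char='_'
After 4 (w): row=0 col=2 char='r'
After 5 (G): row=5 col=0 char='_'
After 6 (b): row=4 col=10 char='s'
After 7 (w): row=5 col=2 char='s'
After 8 (w): row=5 col=7 char='s'
After 9 (w): row=5 col=13 char='z'
After 10 (0): row=5 col=0 char='_'
After 11 (h): row=5 col=0 char='_'
After 12 (b): row=4 col=10 char='s'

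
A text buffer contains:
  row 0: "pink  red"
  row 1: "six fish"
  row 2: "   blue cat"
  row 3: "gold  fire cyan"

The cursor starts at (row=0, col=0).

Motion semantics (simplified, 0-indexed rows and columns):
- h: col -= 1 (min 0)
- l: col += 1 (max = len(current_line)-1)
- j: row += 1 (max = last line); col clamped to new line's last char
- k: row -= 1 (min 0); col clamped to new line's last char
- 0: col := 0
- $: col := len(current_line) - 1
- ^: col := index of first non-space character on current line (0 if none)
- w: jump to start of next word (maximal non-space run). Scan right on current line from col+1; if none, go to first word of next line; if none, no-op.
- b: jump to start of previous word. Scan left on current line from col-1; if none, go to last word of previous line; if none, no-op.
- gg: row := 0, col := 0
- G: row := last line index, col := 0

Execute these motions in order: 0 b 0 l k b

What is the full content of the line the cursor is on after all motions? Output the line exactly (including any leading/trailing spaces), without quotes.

Answer: pink  red

Derivation:
After 1 (0): row=0 col=0 char='p'
After 2 (b): row=0 col=0 char='p'
After 3 (0): row=0 col=0 char='p'
After 4 (l): row=0 col=1 char='i'
After 5 (k): row=0 col=1 char='i'
After 6 (b): row=0 col=0 char='p'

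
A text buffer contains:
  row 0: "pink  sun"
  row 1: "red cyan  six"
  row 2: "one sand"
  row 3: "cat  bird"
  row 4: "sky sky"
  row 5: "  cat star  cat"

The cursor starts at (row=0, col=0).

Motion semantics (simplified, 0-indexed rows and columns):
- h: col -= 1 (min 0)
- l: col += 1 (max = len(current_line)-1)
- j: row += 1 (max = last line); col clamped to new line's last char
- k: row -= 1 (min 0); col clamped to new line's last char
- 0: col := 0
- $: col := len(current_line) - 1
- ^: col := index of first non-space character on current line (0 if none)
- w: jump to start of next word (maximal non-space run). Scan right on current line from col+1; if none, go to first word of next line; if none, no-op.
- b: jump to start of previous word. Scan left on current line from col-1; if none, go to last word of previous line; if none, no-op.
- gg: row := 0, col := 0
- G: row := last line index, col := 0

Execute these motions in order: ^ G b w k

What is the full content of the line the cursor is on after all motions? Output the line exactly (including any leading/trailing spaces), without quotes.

After 1 (^): row=0 col=0 char='p'
After 2 (G): row=5 col=0 char='_'
After 3 (b): row=4 col=4 char='s'
After 4 (w): row=5 col=2 char='c'
After 5 (k): row=4 col=2 char='y'

Answer: sky sky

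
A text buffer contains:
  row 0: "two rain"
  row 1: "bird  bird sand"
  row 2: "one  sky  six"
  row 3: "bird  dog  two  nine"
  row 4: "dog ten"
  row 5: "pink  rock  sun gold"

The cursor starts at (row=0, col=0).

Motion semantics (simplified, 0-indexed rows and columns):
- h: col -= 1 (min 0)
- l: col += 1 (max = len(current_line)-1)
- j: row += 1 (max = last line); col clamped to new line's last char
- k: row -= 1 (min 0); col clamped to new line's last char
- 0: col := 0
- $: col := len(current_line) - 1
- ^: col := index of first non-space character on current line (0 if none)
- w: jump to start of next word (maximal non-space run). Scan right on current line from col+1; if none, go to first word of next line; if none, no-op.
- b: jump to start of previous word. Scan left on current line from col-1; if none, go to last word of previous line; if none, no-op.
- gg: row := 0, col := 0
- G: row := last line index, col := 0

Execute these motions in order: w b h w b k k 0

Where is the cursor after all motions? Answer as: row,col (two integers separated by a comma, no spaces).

After 1 (w): row=0 col=4 char='r'
After 2 (b): row=0 col=0 char='t'
After 3 (h): row=0 col=0 char='t'
After 4 (w): row=0 col=4 char='r'
After 5 (b): row=0 col=0 char='t'
After 6 (k): row=0 col=0 char='t'
After 7 (k): row=0 col=0 char='t'
After 8 (0): row=0 col=0 char='t'

Answer: 0,0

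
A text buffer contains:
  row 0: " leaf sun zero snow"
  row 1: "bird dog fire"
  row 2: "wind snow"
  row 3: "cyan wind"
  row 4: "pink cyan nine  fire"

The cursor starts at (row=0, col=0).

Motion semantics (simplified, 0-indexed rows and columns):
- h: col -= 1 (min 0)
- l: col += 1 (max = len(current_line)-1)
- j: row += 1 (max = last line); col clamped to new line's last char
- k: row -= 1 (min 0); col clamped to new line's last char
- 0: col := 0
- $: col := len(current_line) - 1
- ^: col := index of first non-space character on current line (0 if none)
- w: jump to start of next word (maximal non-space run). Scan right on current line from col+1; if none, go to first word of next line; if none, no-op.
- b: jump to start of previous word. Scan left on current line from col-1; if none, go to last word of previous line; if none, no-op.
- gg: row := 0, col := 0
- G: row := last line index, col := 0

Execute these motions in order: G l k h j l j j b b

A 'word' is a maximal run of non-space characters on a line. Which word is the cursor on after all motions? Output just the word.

After 1 (G): row=4 col=0 char='p'
After 2 (l): row=4 col=1 char='i'
After 3 (k): row=3 col=1 char='y'
After 4 (h): row=3 col=0 char='c'
After 5 (j): row=4 col=0 char='p'
After 6 (l): row=4 col=1 char='i'
After 7 (j): row=4 col=1 char='i'
After 8 (j): row=4 col=1 char='i'
After 9 (b): row=4 col=0 char='p'
After 10 (b): row=3 col=5 char='w'

Answer: wind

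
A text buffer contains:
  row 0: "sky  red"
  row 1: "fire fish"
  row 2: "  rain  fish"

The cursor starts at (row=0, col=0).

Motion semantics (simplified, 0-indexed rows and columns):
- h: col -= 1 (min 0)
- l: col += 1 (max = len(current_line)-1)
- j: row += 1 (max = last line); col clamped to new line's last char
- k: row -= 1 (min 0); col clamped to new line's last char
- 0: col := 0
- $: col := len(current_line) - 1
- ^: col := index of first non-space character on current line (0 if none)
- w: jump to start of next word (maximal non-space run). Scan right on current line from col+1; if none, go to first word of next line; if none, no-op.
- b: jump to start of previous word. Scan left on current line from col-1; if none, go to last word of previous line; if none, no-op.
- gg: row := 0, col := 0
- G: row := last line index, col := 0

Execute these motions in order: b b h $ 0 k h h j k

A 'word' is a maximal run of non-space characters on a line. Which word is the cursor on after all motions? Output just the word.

After 1 (b): row=0 col=0 char='s'
After 2 (b): row=0 col=0 char='s'
After 3 (h): row=0 col=0 char='s'
After 4 ($): row=0 col=7 char='d'
After 5 (0): row=0 col=0 char='s'
After 6 (k): row=0 col=0 char='s'
After 7 (h): row=0 col=0 char='s'
After 8 (h): row=0 col=0 char='s'
After 9 (j): row=1 col=0 char='f'
After 10 (k): row=0 col=0 char='s'

Answer: sky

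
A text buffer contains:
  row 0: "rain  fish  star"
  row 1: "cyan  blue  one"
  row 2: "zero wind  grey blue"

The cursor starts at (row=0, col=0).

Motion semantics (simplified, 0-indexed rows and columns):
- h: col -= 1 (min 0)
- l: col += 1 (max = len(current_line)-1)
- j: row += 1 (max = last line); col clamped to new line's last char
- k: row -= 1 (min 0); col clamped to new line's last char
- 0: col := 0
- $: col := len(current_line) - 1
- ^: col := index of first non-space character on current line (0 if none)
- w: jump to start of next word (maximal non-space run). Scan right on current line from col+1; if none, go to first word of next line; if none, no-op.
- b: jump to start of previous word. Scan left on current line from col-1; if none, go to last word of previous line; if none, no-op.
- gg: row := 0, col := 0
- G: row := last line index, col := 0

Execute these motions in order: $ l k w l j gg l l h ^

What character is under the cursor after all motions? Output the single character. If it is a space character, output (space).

After 1 ($): row=0 col=15 char='r'
After 2 (l): row=0 col=15 char='r'
After 3 (k): row=0 col=15 char='r'
After 4 (w): row=1 col=0 char='c'
After 5 (l): row=1 col=1 char='y'
After 6 (j): row=2 col=1 char='e'
After 7 (gg): row=0 col=0 char='r'
After 8 (l): row=0 col=1 char='a'
After 9 (l): row=0 col=2 char='i'
After 10 (h): row=0 col=1 char='a'
After 11 (^): row=0 col=0 char='r'

Answer: r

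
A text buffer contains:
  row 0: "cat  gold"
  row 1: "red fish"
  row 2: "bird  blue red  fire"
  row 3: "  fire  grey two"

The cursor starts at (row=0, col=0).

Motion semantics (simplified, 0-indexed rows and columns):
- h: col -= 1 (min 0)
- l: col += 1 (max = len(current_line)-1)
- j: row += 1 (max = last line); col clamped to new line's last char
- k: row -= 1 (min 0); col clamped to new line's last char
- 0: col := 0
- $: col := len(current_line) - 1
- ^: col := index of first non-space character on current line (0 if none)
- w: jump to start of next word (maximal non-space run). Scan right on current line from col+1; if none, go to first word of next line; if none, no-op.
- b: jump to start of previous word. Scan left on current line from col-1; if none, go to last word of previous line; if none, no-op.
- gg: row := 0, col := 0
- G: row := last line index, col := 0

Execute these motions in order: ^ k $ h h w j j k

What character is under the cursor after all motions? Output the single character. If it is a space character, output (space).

After 1 (^): row=0 col=0 char='c'
After 2 (k): row=0 col=0 char='c'
After 3 ($): row=0 col=8 char='d'
After 4 (h): row=0 col=7 char='l'
After 5 (h): row=0 col=6 char='o'
After 6 (w): row=1 col=0 char='r'
After 7 (j): row=2 col=0 char='b'
After 8 (j): row=3 col=0 char='_'
After 9 (k): row=2 col=0 char='b'

Answer: b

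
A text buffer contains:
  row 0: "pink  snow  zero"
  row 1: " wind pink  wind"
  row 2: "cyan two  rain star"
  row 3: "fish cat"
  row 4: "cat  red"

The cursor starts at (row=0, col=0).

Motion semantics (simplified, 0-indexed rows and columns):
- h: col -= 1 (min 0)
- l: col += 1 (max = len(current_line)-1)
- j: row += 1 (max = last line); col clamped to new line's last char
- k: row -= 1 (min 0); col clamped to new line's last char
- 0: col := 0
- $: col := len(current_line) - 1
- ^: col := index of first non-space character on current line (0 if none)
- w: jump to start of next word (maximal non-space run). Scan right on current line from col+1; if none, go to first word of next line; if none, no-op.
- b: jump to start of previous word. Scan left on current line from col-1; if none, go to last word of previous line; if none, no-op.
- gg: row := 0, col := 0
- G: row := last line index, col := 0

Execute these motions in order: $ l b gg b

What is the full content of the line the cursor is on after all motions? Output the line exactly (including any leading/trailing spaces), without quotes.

After 1 ($): row=0 col=15 char='o'
After 2 (l): row=0 col=15 char='o'
After 3 (b): row=0 col=12 char='z'
After 4 (gg): row=0 col=0 char='p'
After 5 (b): row=0 col=0 char='p'

Answer: pink  snow  zero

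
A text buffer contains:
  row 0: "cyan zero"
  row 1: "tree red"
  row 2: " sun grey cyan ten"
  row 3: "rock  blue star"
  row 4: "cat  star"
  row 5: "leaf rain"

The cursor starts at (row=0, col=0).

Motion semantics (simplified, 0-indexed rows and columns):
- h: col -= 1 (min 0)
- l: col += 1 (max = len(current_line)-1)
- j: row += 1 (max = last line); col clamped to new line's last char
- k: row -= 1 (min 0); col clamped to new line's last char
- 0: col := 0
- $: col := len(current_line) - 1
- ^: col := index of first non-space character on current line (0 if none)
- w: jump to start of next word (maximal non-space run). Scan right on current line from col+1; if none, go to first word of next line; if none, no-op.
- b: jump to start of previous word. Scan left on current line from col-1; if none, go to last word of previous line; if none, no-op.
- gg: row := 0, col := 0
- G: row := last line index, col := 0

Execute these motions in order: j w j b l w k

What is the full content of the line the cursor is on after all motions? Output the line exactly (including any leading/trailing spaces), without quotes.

After 1 (j): row=1 col=0 char='t'
After 2 (w): row=1 col=5 char='r'
After 3 (j): row=2 col=5 char='g'
After 4 (b): row=2 col=1 char='s'
After 5 (l): row=2 col=2 char='u'
After 6 (w): row=2 col=5 char='g'
After 7 (k): row=1 col=5 char='r'

Answer: tree red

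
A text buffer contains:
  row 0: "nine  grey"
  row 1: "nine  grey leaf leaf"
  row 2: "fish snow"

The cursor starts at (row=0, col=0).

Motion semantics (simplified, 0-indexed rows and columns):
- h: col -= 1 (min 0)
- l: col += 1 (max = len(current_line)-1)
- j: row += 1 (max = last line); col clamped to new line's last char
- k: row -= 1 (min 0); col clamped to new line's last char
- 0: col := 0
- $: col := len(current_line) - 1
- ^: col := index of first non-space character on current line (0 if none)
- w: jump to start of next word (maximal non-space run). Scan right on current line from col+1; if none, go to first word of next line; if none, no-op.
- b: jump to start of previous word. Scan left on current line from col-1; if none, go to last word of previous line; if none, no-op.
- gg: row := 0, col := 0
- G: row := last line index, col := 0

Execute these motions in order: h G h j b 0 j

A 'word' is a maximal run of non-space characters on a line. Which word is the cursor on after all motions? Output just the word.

After 1 (h): row=0 col=0 char='n'
After 2 (G): row=2 col=0 char='f'
After 3 (h): row=2 col=0 char='f'
After 4 (j): row=2 col=0 char='f'
After 5 (b): row=1 col=16 char='l'
After 6 (0): row=1 col=0 char='n'
After 7 (j): row=2 col=0 char='f'

Answer: fish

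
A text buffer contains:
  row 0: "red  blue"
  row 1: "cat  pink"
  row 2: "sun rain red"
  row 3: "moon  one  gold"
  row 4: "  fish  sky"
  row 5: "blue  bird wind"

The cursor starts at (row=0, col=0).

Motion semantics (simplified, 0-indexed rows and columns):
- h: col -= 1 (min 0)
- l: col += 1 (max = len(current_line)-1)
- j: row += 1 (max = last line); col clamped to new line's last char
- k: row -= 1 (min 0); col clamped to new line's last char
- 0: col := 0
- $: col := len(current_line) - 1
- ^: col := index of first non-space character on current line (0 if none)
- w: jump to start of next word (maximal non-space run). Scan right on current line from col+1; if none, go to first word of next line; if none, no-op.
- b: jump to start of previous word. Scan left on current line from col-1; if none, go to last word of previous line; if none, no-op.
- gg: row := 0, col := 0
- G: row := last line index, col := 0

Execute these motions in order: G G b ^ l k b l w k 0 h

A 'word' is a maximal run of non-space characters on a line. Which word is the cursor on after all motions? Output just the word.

After 1 (G): row=5 col=0 char='b'
After 2 (G): row=5 col=0 char='b'
After 3 (b): row=4 col=8 char='s'
After 4 (^): row=4 col=2 char='f'
After 5 (l): row=4 col=3 char='i'
After 6 (k): row=3 col=3 char='n'
After 7 (b): row=3 col=0 char='m'
After 8 (l): row=3 col=1 char='o'
After 9 (w): row=3 col=6 char='o'
After 10 (k): row=2 col=6 char='i'
After 11 (0): row=2 col=0 char='s'
After 12 (h): row=2 col=0 char='s'

Answer: sun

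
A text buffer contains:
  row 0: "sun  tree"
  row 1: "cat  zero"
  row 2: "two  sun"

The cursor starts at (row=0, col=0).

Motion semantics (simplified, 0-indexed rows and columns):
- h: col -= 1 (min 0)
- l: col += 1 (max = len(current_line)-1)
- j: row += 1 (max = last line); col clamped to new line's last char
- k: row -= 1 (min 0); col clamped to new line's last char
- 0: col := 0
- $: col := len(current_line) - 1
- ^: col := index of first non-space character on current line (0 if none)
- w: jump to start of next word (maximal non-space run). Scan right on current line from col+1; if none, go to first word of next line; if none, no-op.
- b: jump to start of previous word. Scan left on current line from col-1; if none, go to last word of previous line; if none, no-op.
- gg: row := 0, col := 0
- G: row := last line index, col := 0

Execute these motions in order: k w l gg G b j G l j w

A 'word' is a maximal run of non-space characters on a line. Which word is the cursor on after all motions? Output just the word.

Answer: sun

Derivation:
After 1 (k): row=0 col=0 char='s'
After 2 (w): row=0 col=5 char='t'
After 3 (l): row=0 col=6 char='r'
After 4 (gg): row=0 col=0 char='s'
After 5 (G): row=2 col=0 char='t'
After 6 (b): row=1 col=5 char='z'
After 7 (j): row=2 col=5 char='s'
After 8 (G): row=2 col=0 char='t'
After 9 (l): row=2 col=1 char='w'
After 10 (j): row=2 col=1 char='w'
After 11 (w): row=2 col=5 char='s'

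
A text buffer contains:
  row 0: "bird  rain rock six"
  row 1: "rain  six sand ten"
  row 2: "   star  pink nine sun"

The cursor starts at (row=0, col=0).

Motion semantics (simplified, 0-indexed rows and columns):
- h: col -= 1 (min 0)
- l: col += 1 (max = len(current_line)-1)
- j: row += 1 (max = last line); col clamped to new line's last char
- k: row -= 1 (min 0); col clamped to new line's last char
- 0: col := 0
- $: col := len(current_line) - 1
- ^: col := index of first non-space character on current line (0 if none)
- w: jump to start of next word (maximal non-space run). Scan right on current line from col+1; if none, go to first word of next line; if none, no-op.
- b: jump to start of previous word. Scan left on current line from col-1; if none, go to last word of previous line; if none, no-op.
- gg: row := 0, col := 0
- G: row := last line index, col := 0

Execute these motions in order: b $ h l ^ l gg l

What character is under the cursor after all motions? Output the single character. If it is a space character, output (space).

After 1 (b): row=0 col=0 char='b'
After 2 ($): row=0 col=18 char='x'
After 3 (h): row=0 col=17 char='i'
After 4 (l): row=0 col=18 char='x'
After 5 (^): row=0 col=0 char='b'
After 6 (l): row=0 col=1 char='i'
After 7 (gg): row=0 col=0 char='b'
After 8 (l): row=0 col=1 char='i'

Answer: i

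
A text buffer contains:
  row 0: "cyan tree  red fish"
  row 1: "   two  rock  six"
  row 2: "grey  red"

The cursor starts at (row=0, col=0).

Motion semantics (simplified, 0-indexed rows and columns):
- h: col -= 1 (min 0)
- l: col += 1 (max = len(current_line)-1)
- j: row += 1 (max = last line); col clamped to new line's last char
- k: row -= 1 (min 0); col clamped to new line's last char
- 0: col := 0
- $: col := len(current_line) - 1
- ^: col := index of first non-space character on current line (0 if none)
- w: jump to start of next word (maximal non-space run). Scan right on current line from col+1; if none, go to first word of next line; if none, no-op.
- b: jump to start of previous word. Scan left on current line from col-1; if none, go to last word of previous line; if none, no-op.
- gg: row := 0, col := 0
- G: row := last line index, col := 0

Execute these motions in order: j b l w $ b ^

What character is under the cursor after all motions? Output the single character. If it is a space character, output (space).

Answer: t

Derivation:
After 1 (j): row=1 col=0 char='_'
After 2 (b): row=0 col=15 char='f'
After 3 (l): row=0 col=16 char='i'
After 4 (w): row=1 col=3 char='t'
After 5 ($): row=1 col=16 char='x'
After 6 (b): row=1 col=14 char='s'
After 7 (^): row=1 col=3 char='t'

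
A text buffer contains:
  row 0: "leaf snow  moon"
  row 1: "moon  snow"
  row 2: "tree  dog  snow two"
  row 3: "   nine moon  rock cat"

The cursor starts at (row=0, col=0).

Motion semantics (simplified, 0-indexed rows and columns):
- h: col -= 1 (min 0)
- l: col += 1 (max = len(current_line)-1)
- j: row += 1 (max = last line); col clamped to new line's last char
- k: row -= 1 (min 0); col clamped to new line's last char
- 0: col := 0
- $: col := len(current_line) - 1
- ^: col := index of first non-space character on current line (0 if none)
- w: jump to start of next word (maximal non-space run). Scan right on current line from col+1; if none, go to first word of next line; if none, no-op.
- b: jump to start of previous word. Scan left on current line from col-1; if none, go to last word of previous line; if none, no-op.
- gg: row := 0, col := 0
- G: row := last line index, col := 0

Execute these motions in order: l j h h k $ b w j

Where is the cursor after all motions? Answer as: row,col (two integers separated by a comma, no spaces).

After 1 (l): row=0 col=1 char='e'
After 2 (j): row=1 col=1 char='o'
After 3 (h): row=1 col=0 char='m'
After 4 (h): row=1 col=0 char='m'
After 5 (k): row=0 col=0 char='l'
After 6 ($): row=0 col=14 char='n'
After 7 (b): row=0 col=11 char='m'
After 8 (w): row=1 col=0 char='m'
After 9 (j): row=2 col=0 char='t'

Answer: 2,0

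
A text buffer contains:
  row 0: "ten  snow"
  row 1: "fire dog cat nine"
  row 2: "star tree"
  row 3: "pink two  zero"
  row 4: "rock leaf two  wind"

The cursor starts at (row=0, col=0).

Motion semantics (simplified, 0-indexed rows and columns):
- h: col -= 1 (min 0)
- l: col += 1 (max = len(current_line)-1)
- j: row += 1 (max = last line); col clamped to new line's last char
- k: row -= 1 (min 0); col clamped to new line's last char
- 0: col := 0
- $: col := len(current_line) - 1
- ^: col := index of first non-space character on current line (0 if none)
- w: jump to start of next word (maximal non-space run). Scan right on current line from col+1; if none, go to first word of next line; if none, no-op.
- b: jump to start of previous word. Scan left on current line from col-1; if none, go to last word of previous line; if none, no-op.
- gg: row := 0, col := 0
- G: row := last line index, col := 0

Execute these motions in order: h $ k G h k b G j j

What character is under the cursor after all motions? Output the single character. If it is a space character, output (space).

After 1 (h): row=0 col=0 char='t'
After 2 ($): row=0 col=8 char='w'
After 3 (k): row=0 col=8 char='w'
After 4 (G): row=4 col=0 char='r'
After 5 (h): row=4 col=0 char='r'
After 6 (k): row=3 col=0 char='p'
After 7 (b): row=2 col=5 char='t'
After 8 (G): row=4 col=0 char='r'
After 9 (j): row=4 col=0 char='r'
After 10 (j): row=4 col=0 char='r'

Answer: r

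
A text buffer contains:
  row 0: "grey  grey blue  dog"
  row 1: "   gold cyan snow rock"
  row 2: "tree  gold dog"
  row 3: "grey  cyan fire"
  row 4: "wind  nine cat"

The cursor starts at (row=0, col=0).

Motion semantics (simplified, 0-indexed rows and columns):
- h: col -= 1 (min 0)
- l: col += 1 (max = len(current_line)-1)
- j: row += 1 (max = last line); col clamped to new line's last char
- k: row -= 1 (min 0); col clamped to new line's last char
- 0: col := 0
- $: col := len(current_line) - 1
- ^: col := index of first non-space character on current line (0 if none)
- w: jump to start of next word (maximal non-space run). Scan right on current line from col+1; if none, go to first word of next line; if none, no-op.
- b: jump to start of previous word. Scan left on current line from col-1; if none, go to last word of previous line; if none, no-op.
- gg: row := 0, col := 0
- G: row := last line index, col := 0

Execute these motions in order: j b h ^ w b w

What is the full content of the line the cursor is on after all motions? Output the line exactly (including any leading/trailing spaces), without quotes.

Answer: grey  grey blue  dog

Derivation:
After 1 (j): row=1 col=0 char='_'
After 2 (b): row=0 col=17 char='d'
After 3 (h): row=0 col=16 char='_'
After 4 (^): row=0 col=0 char='g'
After 5 (w): row=0 col=6 char='g'
After 6 (b): row=0 col=0 char='g'
After 7 (w): row=0 col=6 char='g'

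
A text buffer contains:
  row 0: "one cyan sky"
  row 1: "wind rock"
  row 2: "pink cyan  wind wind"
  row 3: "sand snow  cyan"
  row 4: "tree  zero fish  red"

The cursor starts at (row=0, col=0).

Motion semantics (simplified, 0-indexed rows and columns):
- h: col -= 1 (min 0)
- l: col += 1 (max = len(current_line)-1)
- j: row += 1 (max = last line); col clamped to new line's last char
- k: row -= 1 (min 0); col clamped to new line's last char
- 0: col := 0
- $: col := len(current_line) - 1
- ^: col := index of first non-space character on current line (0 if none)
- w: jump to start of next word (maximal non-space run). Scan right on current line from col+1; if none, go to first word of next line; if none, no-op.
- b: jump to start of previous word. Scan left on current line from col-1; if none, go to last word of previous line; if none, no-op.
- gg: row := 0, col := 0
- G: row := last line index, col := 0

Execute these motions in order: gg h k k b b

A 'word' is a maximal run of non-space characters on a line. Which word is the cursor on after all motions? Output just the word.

After 1 (gg): row=0 col=0 char='o'
After 2 (h): row=0 col=0 char='o'
After 3 (k): row=0 col=0 char='o'
After 4 (k): row=0 col=0 char='o'
After 5 (b): row=0 col=0 char='o'
After 6 (b): row=0 col=0 char='o'

Answer: one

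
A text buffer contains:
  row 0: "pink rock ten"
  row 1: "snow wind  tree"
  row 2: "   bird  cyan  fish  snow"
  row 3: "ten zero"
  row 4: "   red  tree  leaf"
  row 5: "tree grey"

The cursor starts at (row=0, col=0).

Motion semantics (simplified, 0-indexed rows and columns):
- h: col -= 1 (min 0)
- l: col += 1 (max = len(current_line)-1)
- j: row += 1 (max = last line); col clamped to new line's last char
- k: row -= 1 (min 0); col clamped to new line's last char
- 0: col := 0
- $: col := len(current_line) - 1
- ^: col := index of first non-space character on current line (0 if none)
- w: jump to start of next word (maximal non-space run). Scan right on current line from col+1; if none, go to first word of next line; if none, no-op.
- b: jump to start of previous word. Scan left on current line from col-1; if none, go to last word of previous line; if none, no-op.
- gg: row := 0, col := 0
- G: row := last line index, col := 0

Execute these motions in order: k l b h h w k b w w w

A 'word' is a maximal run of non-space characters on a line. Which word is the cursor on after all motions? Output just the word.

Answer: snow

Derivation:
After 1 (k): row=0 col=0 char='p'
After 2 (l): row=0 col=1 char='i'
After 3 (b): row=0 col=0 char='p'
After 4 (h): row=0 col=0 char='p'
After 5 (h): row=0 col=0 char='p'
After 6 (w): row=0 col=5 char='r'
After 7 (k): row=0 col=5 char='r'
After 8 (b): row=0 col=0 char='p'
After 9 (w): row=0 col=5 char='r'
After 10 (w): row=0 col=10 char='t'
After 11 (w): row=1 col=0 char='s'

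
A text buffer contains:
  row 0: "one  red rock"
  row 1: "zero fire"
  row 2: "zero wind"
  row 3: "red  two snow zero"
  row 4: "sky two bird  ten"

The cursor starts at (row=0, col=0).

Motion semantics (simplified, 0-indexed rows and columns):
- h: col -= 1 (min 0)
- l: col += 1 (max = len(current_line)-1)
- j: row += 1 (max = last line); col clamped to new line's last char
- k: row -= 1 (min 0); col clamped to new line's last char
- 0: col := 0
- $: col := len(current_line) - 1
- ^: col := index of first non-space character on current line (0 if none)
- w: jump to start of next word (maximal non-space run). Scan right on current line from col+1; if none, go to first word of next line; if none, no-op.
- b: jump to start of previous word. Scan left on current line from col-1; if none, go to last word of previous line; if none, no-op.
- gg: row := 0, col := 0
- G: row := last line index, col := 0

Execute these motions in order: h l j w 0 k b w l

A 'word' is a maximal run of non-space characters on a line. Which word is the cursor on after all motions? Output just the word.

Answer: red

Derivation:
After 1 (h): row=0 col=0 char='o'
After 2 (l): row=0 col=1 char='n'
After 3 (j): row=1 col=1 char='e'
After 4 (w): row=1 col=5 char='f'
After 5 (0): row=1 col=0 char='z'
After 6 (k): row=0 col=0 char='o'
After 7 (b): row=0 col=0 char='o'
After 8 (w): row=0 col=5 char='r'
After 9 (l): row=0 col=6 char='e'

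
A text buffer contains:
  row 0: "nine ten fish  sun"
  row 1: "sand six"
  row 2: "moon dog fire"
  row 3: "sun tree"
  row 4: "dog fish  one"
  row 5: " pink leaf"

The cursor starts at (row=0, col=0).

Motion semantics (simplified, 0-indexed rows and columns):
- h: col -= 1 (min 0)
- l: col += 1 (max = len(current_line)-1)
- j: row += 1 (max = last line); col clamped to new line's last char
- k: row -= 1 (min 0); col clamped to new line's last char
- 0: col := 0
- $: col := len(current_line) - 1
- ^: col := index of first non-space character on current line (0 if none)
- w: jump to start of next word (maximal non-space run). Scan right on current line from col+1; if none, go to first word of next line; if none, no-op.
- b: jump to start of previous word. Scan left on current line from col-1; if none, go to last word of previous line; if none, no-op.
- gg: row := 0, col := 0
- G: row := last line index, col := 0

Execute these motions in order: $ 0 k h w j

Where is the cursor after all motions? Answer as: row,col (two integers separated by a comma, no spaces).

After 1 ($): row=0 col=17 char='n'
After 2 (0): row=0 col=0 char='n'
After 3 (k): row=0 col=0 char='n'
After 4 (h): row=0 col=0 char='n'
After 5 (w): row=0 col=5 char='t'
After 6 (j): row=1 col=5 char='s'

Answer: 1,5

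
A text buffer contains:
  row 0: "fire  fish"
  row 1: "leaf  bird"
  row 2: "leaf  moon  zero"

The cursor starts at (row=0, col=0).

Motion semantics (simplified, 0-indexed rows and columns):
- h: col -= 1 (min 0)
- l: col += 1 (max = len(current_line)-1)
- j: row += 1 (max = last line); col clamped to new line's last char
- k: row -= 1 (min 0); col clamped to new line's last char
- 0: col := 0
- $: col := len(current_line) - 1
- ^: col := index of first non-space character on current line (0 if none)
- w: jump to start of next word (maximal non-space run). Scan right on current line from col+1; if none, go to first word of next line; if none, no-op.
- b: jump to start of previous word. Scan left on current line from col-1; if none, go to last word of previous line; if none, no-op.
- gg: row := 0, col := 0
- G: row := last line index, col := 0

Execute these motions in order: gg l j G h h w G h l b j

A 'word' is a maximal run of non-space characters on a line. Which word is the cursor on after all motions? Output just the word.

Answer: leaf

Derivation:
After 1 (gg): row=0 col=0 char='f'
After 2 (l): row=0 col=1 char='i'
After 3 (j): row=1 col=1 char='e'
After 4 (G): row=2 col=0 char='l'
After 5 (h): row=2 col=0 char='l'
After 6 (h): row=2 col=0 char='l'
After 7 (w): row=2 col=6 char='m'
After 8 (G): row=2 col=0 char='l'
After 9 (h): row=2 col=0 char='l'
After 10 (l): row=2 col=1 char='e'
After 11 (b): row=2 col=0 char='l'
After 12 (j): row=2 col=0 char='l'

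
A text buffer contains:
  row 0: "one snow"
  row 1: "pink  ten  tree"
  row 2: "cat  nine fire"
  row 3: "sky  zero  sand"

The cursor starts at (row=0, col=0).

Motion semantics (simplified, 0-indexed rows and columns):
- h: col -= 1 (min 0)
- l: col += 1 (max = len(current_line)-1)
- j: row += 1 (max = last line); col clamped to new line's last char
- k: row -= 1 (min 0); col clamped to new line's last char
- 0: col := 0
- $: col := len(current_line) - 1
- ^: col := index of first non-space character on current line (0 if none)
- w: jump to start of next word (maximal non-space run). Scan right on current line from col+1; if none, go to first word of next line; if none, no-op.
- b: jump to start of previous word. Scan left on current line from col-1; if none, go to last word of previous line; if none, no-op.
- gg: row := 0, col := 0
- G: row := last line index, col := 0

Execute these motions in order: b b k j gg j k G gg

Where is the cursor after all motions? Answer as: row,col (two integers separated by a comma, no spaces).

Answer: 0,0

Derivation:
After 1 (b): row=0 col=0 char='o'
After 2 (b): row=0 col=0 char='o'
After 3 (k): row=0 col=0 char='o'
After 4 (j): row=1 col=0 char='p'
After 5 (gg): row=0 col=0 char='o'
After 6 (j): row=1 col=0 char='p'
After 7 (k): row=0 col=0 char='o'
After 8 (G): row=3 col=0 char='s'
After 9 (gg): row=0 col=0 char='o'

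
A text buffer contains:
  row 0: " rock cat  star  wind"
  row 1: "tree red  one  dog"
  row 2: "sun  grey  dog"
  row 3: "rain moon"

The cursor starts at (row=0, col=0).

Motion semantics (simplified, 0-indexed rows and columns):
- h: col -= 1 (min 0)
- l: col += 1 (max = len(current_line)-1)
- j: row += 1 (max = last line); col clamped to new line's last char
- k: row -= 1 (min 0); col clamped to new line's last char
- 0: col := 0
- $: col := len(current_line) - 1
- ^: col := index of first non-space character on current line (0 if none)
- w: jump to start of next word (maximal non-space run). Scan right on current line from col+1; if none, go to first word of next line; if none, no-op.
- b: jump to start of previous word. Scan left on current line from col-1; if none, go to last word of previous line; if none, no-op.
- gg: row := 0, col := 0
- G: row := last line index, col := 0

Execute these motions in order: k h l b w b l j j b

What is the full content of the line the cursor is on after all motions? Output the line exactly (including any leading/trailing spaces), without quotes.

Answer: sun  grey  dog

Derivation:
After 1 (k): row=0 col=0 char='_'
After 2 (h): row=0 col=0 char='_'
After 3 (l): row=0 col=1 char='r'
After 4 (b): row=0 col=1 char='r'
After 5 (w): row=0 col=6 char='c'
After 6 (b): row=0 col=1 char='r'
After 7 (l): row=0 col=2 char='o'
After 8 (j): row=1 col=2 char='e'
After 9 (j): row=2 col=2 char='n'
After 10 (b): row=2 col=0 char='s'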